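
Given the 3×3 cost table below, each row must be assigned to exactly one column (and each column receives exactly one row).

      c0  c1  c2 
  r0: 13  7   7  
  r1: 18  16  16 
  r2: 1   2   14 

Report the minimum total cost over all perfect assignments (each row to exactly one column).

Minimum assignment cost: 24

one of 2 optimal assignments: row0→col1 (cost 7), row1→col2 (cost 16), row2→col0 (cost 1)
total = 7 + 16 + 1 = 24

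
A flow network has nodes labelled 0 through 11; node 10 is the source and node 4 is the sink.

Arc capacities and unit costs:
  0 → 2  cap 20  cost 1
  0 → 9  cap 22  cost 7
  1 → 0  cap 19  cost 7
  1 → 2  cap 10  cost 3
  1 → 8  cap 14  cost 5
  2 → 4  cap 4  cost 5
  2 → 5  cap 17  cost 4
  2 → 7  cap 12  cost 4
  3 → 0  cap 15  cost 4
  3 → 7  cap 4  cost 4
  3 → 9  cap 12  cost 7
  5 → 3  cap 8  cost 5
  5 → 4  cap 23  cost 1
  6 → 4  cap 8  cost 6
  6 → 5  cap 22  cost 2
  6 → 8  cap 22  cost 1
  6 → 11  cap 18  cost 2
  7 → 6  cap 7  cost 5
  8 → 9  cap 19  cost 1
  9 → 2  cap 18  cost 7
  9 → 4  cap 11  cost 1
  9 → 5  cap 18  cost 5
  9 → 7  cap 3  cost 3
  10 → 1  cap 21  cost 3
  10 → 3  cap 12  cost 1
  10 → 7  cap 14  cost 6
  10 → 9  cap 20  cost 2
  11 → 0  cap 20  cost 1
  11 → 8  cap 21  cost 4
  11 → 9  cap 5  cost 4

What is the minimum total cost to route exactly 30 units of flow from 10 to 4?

shortest-cost path #1: 10→9→4 push 11 @ unit cost 3 (adds 33)
shortest-cost path #2: 10→9→5→4 push 9 @ unit cost 8 (adds 72)
shortest-cost path #3: 10→1→2→4 push 4 @ unit cost 11 (adds 44)
shortest-cost path #4: 10→1→2→5→4 push 6 @ unit cost 11 (adds 66)
total cost = 215

Minimum cost for 30 units: 215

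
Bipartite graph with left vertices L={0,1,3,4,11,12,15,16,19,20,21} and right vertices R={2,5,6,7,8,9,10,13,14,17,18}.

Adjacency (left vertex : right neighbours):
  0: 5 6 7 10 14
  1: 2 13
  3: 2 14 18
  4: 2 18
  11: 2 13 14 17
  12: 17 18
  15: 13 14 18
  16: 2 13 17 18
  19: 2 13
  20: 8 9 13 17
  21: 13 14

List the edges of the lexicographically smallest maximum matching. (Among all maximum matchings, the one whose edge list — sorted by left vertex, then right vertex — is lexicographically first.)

|M| = 7 (so the lex-smallest maximum matching has 7 edges)
process left vertices in ascending order; for each, take the smallest-labelled available neighbour that still permits 7 edges overall, or leave it unmatched if none does
lex-smallest matching: {0-5, 1-2, 3-14, 4-18, 11-13, 12-17, 20-8}

Lex-smallest maximum matching: {(0,5), (1,2), (3,14), (4,18), (11,13), (12,17), (20,8)}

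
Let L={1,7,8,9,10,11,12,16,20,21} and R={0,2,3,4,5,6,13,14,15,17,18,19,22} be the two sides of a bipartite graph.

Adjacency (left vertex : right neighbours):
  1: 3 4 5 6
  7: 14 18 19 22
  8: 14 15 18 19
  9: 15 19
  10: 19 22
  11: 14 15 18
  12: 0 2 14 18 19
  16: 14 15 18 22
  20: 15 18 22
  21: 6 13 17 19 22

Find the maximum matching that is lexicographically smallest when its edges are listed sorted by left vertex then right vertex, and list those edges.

Lex-smallest maximum matching: {(1,3), (7,14), (8,15), (9,19), (10,22), (11,18), (12,0), (21,6)}

|M| = 8 (so the lex-smallest maximum matching has 8 edges)
process left vertices in ascending order; for each, take the smallest-labelled available neighbour that still permits 8 edges overall, or leave it unmatched if none does
lex-smallest matching: {1-3, 7-14, 8-15, 9-19, 10-22, 11-18, 12-0, 21-6}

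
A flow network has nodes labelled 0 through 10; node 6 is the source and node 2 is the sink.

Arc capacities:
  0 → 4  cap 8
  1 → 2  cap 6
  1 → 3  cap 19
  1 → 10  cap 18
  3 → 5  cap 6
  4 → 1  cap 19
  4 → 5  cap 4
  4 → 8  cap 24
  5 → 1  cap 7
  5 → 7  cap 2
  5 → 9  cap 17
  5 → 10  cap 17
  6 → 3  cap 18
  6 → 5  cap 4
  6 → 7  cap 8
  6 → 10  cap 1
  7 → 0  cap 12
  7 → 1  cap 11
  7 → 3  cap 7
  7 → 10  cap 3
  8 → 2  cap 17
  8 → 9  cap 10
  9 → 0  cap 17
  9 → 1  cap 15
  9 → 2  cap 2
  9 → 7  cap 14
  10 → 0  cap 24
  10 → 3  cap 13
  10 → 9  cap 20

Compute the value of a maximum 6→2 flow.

Maximum flow value: 16

augment #1: 6→5→1→2 bottleneck 4, total now 4
augment #2: 6→7→1→2 bottleneck 2, total now 6
augment #3: 6→10→9→2 bottleneck 1, total now 7
augment #4: 6→3→5→9→2 bottleneck 1, total now 8
augment #5: 6→7→0→4→8→2 bottleneck 6, total now 14
augment #6: 6→3→5→7→0→4→8→2 bottleneck 2, total now 16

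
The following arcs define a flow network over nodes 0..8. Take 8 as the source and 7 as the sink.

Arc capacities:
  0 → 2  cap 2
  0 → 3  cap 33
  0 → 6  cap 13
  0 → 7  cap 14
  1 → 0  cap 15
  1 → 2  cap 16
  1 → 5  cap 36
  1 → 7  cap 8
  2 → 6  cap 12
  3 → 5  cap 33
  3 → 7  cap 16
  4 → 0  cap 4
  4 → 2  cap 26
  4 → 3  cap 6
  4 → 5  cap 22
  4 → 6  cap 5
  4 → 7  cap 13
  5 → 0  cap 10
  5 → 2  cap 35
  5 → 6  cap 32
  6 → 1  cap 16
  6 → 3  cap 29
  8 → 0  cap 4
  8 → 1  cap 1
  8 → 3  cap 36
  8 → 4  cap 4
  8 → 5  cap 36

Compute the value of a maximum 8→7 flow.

augment #1: 8→0→7 bottleneck 4, total now 4
augment #2: 8→1→7 bottleneck 1, total now 5
augment #3: 8→3→7 bottleneck 16, total now 21
augment #4: 8→4→7 bottleneck 4, total now 25
augment #5: 8→5→0→7 bottleneck 10, total now 35
augment #6: 8→5→6→1→7 bottleneck 7, total now 42

Maximum flow value: 42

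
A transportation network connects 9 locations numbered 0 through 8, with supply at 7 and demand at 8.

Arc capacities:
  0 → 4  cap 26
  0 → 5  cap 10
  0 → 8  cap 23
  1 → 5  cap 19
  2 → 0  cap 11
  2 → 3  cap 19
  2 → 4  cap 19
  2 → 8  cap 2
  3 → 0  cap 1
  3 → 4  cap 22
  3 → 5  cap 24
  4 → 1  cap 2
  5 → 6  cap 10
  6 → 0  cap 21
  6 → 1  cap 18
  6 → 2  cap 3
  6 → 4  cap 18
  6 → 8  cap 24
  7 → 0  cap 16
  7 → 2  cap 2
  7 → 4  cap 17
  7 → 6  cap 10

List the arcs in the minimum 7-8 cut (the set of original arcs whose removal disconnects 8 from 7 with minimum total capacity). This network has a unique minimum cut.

Min-cut arcs: {(4,1), (7,0), (7,2), (7,6)} (total capacity 30)

augment #1: 7→0→8 push 16
augment #2: 7→2→8 push 2
augment #3: 7→6→8 push 10
augment #4: 7→4→1→5→6→8 push 2
max flow = 30; residual-reachable set from 7 gives S-side
cut edges (S→T): {(4,1), (7,0), (7,2), (7,6)} total cap 30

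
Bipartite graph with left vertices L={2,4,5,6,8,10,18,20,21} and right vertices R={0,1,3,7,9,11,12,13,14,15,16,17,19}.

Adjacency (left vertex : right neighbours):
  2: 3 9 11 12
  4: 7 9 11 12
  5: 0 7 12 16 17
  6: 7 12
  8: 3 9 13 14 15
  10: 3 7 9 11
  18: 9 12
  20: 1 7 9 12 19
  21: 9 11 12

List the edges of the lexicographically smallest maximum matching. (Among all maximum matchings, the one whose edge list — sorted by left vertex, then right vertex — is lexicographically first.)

|M| = 8 (so the lex-smallest maximum matching has 8 edges)
process left vertices in ascending order; for each, take the smallest-labelled available neighbour that still permits 8 edges overall, or leave it unmatched if none does
lex-smallest matching: {2-3, 4-7, 5-0, 6-12, 8-13, 10-9, 20-1, 21-11}

Lex-smallest maximum matching: {(2,3), (4,7), (5,0), (6,12), (8,13), (10,9), (20,1), (21,11)}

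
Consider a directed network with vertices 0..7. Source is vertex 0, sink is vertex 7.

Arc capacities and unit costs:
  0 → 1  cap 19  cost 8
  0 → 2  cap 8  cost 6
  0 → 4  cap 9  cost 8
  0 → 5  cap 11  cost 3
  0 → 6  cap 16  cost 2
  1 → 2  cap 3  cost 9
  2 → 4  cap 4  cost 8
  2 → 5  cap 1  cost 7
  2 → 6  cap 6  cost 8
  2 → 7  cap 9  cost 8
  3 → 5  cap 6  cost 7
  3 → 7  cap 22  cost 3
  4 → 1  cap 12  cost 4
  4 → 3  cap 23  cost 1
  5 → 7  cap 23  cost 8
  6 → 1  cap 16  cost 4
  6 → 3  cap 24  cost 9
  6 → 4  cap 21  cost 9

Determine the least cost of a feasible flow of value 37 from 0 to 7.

shortest-cost path #1: 0→5→7 push 11 @ unit cost 11 (adds 121)
shortest-cost path #2: 0→4→3→7 push 9 @ unit cost 12 (adds 108)
shortest-cost path #3: 0→2→7 push 8 @ unit cost 14 (adds 112)
shortest-cost path #4: 0→6→3→7 push 9 @ unit cost 14 (adds 126)
total cost = 467

Minimum cost for 37 units: 467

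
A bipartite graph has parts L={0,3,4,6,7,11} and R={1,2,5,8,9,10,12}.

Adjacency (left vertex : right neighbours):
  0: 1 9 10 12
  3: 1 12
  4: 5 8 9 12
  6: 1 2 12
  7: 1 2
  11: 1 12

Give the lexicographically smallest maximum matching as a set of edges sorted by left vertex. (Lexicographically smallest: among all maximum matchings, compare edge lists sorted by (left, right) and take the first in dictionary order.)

|M| = 5 (so the lex-smallest maximum matching has 5 edges)
process left vertices in ascending order; for each, take the smallest-labelled available neighbour that still permits 5 edges overall, or leave it unmatched if none does
lex-smallest matching: {0-9, 3-1, 4-5, 6-2, 11-12}

Lex-smallest maximum matching: {(0,9), (3,1), (4,5), (6,2), (11,12)}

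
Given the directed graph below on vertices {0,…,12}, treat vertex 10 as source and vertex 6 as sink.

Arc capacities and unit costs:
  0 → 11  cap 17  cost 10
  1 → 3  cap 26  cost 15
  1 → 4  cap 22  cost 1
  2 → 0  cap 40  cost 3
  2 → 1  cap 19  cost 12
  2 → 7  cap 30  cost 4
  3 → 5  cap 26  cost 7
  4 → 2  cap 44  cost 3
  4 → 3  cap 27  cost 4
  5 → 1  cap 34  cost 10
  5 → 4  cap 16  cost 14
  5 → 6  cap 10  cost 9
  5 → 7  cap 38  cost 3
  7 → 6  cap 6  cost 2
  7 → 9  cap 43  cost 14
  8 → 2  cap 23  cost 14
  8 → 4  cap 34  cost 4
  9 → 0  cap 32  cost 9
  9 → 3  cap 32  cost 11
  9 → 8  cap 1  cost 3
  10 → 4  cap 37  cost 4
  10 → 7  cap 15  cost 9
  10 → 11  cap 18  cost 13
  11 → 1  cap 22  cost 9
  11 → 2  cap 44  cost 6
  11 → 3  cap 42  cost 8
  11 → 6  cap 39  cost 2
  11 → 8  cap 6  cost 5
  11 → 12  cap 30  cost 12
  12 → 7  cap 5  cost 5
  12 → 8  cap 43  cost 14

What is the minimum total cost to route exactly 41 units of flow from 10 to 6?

shortest-cost path #1: 10→7→6 push 6 @ unit cost 11 (adds 66)
shortest-cost path #2: 10→11→6 push 18 @ unit cost 15 (adds 270)
shortest-cost path #3: 10→4→2→0→11→6 push 17 @ unit cost 22 (adds 374)
total cost = 710

Minimum cost for 41 units: 710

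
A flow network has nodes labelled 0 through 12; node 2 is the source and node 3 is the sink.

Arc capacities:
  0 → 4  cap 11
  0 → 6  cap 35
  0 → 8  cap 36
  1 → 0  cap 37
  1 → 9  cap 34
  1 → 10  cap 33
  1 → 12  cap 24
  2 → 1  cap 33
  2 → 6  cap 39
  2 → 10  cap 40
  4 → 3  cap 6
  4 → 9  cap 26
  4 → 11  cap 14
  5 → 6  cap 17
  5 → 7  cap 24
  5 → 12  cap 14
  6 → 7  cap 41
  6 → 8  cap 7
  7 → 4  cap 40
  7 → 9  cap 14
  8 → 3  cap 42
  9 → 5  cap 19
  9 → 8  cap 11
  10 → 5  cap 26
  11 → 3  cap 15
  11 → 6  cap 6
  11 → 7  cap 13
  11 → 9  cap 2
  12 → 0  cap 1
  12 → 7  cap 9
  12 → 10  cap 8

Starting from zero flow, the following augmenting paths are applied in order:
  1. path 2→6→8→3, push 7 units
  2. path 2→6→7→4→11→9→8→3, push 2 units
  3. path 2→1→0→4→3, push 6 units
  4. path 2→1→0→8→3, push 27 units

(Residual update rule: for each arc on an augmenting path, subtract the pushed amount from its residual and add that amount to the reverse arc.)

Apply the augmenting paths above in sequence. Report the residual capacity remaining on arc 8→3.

Residual capacity of (8,3): 6

after path 1 (2→6→8→3, push 7): res(8,3)=35
after path 2 (2→6→7→4→11→9→8→3, push 2): res(8,3)=33
after path 3 (2→1→0→4→3, push 6): res(8,3)=33
after path 4 (2→1→0→8→3, push 27): res(8,3)=6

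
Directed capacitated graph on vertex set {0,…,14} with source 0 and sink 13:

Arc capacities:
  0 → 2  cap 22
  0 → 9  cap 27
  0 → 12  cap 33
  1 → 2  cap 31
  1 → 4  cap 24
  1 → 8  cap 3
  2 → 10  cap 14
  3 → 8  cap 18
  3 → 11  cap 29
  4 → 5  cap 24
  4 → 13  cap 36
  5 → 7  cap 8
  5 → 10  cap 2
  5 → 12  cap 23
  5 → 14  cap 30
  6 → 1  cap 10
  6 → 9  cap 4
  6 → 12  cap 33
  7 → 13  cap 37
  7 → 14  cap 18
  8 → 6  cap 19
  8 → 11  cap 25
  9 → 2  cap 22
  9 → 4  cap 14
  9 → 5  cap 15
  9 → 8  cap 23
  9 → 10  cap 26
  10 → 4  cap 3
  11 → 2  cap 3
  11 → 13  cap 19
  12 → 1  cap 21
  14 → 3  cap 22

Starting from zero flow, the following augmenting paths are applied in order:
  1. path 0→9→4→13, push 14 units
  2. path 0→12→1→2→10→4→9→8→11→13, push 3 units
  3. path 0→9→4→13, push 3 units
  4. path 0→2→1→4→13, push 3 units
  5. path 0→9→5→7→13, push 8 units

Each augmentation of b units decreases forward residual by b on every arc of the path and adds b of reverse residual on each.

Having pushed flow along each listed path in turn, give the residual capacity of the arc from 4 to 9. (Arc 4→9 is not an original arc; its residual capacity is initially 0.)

after path 1 (0→9→4→13, push 14): res(4,9)=14
after path 2 (0→12→1→2→10→4→9→8→11→13, push 3): res(4,9)=11
after path 3 (0→9→4→13, push 3): res(4,9)=14
after path 4 (0→2→1→4→13, push 3): res(4,9)=14
after path 5 (0→9→5→7→13, push 8): res(4,9)=14

Residual capacity of (4,9): 14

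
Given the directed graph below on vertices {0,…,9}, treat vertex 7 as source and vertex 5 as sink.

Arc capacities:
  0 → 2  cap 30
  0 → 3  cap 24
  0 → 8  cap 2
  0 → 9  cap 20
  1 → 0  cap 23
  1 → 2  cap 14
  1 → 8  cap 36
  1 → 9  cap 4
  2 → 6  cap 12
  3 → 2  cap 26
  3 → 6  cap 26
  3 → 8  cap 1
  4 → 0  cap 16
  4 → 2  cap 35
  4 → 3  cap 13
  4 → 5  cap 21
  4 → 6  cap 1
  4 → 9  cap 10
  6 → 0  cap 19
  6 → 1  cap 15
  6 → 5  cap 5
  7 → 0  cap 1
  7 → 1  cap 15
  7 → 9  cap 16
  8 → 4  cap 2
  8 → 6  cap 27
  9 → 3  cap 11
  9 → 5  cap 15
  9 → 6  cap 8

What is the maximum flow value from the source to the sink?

augment #1: 7→9→5 bottleneck 15, total now 15
augment #2: 7→9→6→5 bottleneck 1, total now 16
augment #3: 7→0→2→6→5 bottleneck 1, total now 17
augment #4: 7→1→2→6→5 bottleneck 3, total now 20
augment #5: 7→1→8→4→5 bottleneck 2, total now 22

Maximum flow value: 22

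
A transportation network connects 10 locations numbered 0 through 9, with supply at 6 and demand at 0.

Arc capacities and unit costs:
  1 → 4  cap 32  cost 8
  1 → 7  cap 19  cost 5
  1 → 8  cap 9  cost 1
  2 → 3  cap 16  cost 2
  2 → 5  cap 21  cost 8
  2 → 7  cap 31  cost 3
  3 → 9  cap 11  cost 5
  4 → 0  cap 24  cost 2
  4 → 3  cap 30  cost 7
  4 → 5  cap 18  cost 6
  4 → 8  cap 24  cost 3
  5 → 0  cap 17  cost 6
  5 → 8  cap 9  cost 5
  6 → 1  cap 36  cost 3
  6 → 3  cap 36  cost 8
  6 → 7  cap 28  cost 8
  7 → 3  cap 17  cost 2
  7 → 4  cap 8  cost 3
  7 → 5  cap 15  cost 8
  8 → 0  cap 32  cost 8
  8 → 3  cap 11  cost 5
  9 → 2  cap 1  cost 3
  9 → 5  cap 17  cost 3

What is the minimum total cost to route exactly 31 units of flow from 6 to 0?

Minimum cost for 31 units: 394

shortest-cost path #1: 6→1→8→0 push 9 @ unit cost 12 (adds 108)
shortest-cost path #2: 6→7→4→0 push 8 @ unit cost 13 (adds 104)
shortest-cost path #3: 6→1→4→0 push 14 @ unit cost 13 (adds 182)
total cost = 394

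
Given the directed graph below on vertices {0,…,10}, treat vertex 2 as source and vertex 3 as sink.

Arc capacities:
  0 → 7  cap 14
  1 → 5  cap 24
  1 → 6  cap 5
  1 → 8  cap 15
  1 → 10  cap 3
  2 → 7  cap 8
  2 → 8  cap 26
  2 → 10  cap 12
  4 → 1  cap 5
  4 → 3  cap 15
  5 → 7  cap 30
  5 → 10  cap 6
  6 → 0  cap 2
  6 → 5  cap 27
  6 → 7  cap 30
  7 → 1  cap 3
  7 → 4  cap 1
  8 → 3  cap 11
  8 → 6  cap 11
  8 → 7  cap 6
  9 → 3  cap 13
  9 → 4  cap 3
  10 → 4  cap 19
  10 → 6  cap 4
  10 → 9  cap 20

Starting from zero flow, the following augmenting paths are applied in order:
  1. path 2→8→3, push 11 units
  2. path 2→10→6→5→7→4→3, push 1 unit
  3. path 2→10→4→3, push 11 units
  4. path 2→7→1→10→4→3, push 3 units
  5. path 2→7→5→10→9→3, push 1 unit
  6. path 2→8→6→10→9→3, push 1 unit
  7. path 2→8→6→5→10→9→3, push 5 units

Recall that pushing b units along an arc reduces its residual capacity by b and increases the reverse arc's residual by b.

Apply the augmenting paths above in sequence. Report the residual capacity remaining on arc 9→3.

after path 1 (2→8→3, push 11): res(9,3)=13
after path 2 (2→10→6→5→7→4→3, push 1): res(9,3)=13
after path 3 (2→10→4→3, push 11): res(9,3)=13
after path 4 (2→7→1→10→4→3, push 3): res(9,3)=13
after path 5 (2→7→5→10→9→3, push 1): res(9,3)=12
after path 6 (2→8→6→10→9→3, push 1): res(9,3)=11
after path 7 (2→8→6→5→10→9→3, push 5): res(9,3)=6

Residual capacity of (9,3): 6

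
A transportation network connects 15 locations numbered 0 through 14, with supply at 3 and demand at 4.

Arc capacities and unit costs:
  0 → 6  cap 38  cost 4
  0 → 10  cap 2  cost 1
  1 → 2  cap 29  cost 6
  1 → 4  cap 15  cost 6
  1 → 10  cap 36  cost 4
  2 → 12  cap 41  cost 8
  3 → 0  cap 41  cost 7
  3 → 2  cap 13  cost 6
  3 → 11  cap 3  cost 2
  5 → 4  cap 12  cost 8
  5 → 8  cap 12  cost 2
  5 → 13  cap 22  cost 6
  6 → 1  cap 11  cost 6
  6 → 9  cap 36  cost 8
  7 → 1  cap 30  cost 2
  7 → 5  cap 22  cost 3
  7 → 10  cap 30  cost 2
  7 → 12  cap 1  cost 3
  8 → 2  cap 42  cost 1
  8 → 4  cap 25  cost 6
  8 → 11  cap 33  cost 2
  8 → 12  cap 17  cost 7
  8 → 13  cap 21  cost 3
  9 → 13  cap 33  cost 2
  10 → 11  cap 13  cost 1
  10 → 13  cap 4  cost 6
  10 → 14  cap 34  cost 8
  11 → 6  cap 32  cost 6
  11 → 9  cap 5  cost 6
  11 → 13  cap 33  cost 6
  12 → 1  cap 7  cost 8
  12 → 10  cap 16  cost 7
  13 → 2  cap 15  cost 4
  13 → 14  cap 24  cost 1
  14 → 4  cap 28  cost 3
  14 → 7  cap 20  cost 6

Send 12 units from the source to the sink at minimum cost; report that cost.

Minimum cost for 12 units: 233

shortest-cost path #1: 3→11→13→14→4 push 3 @ unit cost 12 (adds 36)
shortest-cost path #2: 3→0→10→13→14→4 push 2 @ unit cost 18 (adds 36)
shortest-cost path #3: 3→0→6→1→4 push 7 @ unit cost 23 (adds 161)
total cost = 233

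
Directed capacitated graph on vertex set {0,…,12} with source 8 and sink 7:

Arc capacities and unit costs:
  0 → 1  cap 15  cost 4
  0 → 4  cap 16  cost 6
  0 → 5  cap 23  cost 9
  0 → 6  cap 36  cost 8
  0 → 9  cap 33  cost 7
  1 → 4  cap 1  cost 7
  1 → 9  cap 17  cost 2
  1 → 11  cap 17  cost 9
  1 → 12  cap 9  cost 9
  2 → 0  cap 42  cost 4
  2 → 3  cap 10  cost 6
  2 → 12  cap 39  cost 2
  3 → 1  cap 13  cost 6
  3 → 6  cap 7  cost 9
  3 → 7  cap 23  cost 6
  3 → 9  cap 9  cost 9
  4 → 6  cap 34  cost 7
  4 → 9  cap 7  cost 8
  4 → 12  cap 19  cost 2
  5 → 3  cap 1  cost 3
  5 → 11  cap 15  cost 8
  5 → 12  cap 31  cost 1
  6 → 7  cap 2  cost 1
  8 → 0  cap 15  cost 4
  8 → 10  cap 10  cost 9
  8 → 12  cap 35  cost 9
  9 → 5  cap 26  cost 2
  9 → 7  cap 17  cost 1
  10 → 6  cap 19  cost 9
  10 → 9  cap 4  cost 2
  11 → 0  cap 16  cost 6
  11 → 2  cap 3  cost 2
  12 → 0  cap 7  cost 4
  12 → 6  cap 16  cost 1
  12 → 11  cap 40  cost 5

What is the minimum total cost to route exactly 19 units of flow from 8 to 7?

shortest-cost path #1: 8→12→6→7 push 2 @ unit cost 11 (adds 22)
shortest-cost path #2: 8→0→1→9→7 push 15 @ unit cost 11 (adds 165)
shortest-cost path #3: 8→10→9→7 push 2 @ unit cost 12 (adds 24)
total cost = 211

Minimum cost for 19 units: 211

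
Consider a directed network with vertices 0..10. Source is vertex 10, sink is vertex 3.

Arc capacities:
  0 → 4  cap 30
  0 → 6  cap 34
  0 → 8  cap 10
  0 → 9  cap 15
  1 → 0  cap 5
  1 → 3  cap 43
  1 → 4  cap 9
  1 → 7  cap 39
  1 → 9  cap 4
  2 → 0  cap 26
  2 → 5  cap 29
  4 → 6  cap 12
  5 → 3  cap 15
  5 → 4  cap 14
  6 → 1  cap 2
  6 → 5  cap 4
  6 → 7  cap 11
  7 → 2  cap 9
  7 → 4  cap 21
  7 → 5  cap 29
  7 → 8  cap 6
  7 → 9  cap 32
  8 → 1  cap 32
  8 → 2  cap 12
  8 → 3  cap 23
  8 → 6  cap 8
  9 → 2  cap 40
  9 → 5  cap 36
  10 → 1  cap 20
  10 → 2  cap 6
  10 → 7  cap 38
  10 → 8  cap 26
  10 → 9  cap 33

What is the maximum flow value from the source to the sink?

Maximum flow value: 79

augment #1: 10→1→3 bottleneck 20, total now 20
augment #2: 10→8→3 bottleneck 23, total now 43
augment #3: 10→2→5→3 bottleneck 6, total now 49
augment #4: 10→7→5→3 bottleneck 9, total now 58
augment #5: 10→8→1→3 bottleneck 3, total now 61
augment #6: 10→7→8→1→3 bottleneck 6, total now 67
augment #7: 10→7→4→6→1→3 bottleneck 2, total now 69
augment #8: 10→7→2→0→8→1→3 bottleneck 9, total now 78
augment #9: 10→9→2→0→8→1→3 bottleneck 1, total now 79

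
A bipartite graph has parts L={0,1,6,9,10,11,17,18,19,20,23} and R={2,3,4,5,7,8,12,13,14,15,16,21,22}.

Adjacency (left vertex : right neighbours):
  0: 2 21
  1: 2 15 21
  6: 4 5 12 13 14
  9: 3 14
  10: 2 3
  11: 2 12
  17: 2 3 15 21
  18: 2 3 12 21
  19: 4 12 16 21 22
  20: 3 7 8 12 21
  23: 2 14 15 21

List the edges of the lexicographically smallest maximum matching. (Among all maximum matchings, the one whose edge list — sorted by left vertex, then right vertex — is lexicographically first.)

|M| = 9 (so the lex-smallest maximum matching has 9 edges)
process left vertices in ascending order; for each, take the smallest-labelled available neighbour that still permits 9 edges overall, or leave it unmatched if none does
lex-smallest matching: {0-2, 1-15, 6-4, 9-3, 11-12, 17-21, 19-16, 20-7, 23-14}

Lex-smallest maximum matching: {(0,2), (1,15), (6,4), (9,3), (11,12), (17,21), (19,16), (20,7), (23,14)}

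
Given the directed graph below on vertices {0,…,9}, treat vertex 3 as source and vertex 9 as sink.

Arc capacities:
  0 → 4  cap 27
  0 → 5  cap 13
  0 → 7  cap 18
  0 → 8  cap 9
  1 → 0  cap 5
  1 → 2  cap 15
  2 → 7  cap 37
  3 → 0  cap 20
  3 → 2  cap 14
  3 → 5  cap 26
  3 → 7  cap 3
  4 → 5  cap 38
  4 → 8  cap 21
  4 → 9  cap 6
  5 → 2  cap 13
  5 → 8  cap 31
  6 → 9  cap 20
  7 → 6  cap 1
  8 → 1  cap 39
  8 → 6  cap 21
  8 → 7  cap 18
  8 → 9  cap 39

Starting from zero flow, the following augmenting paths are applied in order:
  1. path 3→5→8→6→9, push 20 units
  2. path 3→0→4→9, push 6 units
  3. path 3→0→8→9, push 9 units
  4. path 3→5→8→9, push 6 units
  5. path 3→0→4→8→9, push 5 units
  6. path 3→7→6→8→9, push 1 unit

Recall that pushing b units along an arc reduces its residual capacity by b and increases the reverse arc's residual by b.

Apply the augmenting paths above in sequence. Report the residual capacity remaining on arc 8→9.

after path 1 (3→5→8→6→9, push 20): res(8,9)=39
after path 2 (3→0→4→9, push 6): res(8,9)=39
after path 3 (3→0→8→9, push 9): res(8,9)=30
after path 4 (3→5→8→9, push 6): res(8,9)=24
after path 5 (3→0→4→8→9, push 5): res(8,9)=19
after path 6 (3→7→6→8→9, push 1): res(8,9)=18

Residual capacity of (8,9): 18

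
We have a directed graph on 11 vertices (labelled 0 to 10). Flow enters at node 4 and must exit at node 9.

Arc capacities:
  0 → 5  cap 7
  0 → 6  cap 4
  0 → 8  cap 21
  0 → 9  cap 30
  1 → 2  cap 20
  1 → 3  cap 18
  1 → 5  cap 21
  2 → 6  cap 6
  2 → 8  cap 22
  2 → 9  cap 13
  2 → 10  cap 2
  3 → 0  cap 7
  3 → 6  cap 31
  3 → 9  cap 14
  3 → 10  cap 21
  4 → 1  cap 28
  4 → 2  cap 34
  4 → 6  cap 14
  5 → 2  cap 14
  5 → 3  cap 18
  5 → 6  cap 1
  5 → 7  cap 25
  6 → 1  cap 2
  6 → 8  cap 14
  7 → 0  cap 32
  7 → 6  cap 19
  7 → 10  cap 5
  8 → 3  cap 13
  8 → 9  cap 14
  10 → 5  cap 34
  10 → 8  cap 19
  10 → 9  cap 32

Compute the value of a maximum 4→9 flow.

Maximum flow value: 72

augment #1: 4→2→9 bottleneck 13, total now 13
augment #2: 4→1→3→9 bottleneck 14, total now 27
augment #3: 4→2→8→9 bottleneck 14, total now 41
augment #4: 4→2→10→9 bottleneck 2, total now 43
augment #5: 4→1→3→0→9 bottleneck 4, total now 47
augment #6: 4→1→5→3→0→9 bottleneck 3, total now 50
augment #7: 4→1→5→3→10→9 bottleneck 7, total now 57
augment #8: 4→2→8→3→10→9 bottleneck 5, total now 62
augment #9: 4→6→8→3→10→9 bottleneck 8, total now 70
augment #10: 4→6→1→5→3→10→9 bottleneck 1, total now 71
augment #11: 4→6→1→5→7→0→9 bottleneck 1, total now 72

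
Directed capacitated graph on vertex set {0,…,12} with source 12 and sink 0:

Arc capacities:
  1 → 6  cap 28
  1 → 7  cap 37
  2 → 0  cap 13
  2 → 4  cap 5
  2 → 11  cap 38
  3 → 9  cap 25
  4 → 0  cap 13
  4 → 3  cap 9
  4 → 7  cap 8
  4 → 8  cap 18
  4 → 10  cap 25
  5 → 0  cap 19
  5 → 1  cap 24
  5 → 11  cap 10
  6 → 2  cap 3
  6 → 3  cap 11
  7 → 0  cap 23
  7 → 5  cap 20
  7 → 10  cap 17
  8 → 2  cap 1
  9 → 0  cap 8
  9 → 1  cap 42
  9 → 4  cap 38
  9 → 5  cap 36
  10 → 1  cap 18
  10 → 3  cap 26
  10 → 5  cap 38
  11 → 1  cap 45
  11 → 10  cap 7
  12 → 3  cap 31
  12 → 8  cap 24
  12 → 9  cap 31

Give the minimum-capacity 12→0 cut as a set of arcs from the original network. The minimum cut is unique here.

Min-cut arcs: {(3,9), (8,2), (12,9)} (total capacity 57)

augment #1: 12→9→0 push 8
augment #2: 12→8→2→0 push 1
augment #3: 12→9→4→0 push 13
augment #4: 12→9→5→0 push 10
augment #5: 12→3→9→5→0 push 9
augment #6: 12→3→9→1→7→0 push 16
max flow = 57; residual-reachable set from 12 gives S-side
cut edges (S→T): {(3,9), (8,2), (12,9)} total cap 57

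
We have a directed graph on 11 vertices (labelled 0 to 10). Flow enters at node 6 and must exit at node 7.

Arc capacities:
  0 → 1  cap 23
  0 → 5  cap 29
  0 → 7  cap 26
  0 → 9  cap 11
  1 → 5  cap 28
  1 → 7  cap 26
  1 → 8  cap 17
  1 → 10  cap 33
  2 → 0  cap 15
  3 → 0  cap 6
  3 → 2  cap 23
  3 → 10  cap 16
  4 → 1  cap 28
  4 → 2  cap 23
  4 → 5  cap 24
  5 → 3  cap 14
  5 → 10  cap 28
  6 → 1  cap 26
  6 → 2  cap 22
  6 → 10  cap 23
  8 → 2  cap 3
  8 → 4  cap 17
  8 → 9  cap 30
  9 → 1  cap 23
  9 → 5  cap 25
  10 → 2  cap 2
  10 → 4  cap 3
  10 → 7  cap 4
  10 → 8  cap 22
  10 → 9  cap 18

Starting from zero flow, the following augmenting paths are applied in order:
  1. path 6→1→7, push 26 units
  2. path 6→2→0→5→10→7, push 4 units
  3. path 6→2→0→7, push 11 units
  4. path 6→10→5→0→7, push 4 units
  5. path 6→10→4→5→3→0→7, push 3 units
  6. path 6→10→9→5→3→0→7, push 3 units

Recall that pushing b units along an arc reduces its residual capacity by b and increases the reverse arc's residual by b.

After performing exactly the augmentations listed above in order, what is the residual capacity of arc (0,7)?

Residual capacity of (0,7): 5

after path 1 (6→1→7, push 26): res(0,7)=26
after path 2 (6→2→0→5→10→7, push 4): res(0,7)=26
after path 3 (6→2→0→7, push 11): res(0,7)=15
after path 4 (6→10→5→0→7, push 4): res(0,7)=11
after path 5 (6→10→4→5→3→0→7, push 3): res(0,7)=8
after path 6 (6→10→9→5→3→0→7, push 3): res(0,7)=5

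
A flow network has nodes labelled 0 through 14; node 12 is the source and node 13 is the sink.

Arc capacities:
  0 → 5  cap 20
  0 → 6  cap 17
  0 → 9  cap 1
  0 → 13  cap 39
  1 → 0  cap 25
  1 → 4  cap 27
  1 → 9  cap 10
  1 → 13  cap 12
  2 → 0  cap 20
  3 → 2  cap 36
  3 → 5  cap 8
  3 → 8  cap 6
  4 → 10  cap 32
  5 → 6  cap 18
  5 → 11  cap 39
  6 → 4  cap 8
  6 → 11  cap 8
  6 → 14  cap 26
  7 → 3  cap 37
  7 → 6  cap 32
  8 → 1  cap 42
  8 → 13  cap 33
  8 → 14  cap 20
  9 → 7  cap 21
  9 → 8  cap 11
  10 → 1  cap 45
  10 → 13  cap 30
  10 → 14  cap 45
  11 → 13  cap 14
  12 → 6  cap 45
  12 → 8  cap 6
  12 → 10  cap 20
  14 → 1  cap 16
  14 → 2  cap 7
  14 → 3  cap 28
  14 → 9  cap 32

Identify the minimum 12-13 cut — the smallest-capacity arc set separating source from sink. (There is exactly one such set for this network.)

Min-cut arcs: {(6,4), (6,11), (6,14), (12,8), (12,10)} (total capacity 68)

augment #1: 12→8→13 push 6
augment #2: 12→10→13 push 20
augment #3: 12→6→11→13 push 8
augment #4: 12→6→4→10→13 push 8
augment #5: 12→6→14→1→13 push 12
augment #6: 12→6→14→1→0→13 push 4
augment #7: 12→6→14→2→0→13 push 7
augment #8: 12→6→14→3→8→13 push 3
max flow = 68; residual-reachable set from 12 gives S-side
cut edges (S→T): {(6,4), (6,11), (6,14), (12,8), (12,10)} total cap 68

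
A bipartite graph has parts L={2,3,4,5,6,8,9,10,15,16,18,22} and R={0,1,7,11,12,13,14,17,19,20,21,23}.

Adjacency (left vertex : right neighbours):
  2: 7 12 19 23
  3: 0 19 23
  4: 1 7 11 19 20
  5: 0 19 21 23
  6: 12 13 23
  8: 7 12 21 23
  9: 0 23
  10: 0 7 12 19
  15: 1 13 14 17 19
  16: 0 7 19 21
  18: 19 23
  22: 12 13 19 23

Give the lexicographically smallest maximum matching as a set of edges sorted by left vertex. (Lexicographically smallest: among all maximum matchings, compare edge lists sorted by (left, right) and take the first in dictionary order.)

Lex-smallest maximum matching: {(2,7), (3,0), (4,1), (5,19), (6,12), (8,21), (9,23), (15,14), (22,13)}

|M| = 9 (so the lex-smallest maximum matching has 9 edges)
process left vertices in ascending order; for each, take the smallest-labelled available neighbour that still permits 9 edges overall, or leave it unmatched if none does
lex-smallest matching: {2-7, 3-0, 4-1, 5-19, 6-12, 8-21, 9-23, 15-14, 22-13}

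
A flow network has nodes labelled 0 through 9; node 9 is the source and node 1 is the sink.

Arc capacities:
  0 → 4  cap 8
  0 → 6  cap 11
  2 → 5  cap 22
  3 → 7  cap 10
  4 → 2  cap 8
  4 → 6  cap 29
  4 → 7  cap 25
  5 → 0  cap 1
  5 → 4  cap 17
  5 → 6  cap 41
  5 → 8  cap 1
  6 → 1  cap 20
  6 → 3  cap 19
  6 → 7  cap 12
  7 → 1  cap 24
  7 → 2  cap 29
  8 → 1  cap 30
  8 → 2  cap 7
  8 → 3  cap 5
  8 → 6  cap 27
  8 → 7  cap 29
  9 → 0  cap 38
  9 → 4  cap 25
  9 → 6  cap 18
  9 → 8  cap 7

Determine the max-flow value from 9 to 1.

augment #1: 9→6→1 bottleneck 18, total now 18
augment #2: 9→8→1 bottleneck 7, total now 25
augment #3: 9→0→6→1 bottleneck 2, total now 27
augment #4: 9→4→7→1 bottleneck 24, total now 51
augment #5: 9→4→2→5→8→1 bottleneck 1, total now 52

Maximum flow value: 52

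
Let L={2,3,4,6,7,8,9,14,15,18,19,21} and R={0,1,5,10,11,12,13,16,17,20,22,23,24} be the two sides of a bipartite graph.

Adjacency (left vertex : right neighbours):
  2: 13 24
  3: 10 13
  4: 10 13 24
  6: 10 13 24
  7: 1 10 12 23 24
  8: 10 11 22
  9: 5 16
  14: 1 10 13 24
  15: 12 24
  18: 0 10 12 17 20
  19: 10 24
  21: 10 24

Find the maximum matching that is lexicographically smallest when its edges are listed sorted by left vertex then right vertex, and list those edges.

|M| = 9 (so the lex-smallest maximum matching has 9 edges)
process left vertices in ascending order; for each, take the smallest-labelled available neighbour that still permits 9 edges overall, or leave it unmatched if none does
lex-smallest matching: {2-13, 3-10, 4-24, 7-23, 8-11, 9-5, 14-1, 15-12, 18-0}

Lex-smallest maximum matching: {(2,13), (3,10), (4,24), (7,23), (8,11), (9,5), (14,1), (15,12), (18,0)}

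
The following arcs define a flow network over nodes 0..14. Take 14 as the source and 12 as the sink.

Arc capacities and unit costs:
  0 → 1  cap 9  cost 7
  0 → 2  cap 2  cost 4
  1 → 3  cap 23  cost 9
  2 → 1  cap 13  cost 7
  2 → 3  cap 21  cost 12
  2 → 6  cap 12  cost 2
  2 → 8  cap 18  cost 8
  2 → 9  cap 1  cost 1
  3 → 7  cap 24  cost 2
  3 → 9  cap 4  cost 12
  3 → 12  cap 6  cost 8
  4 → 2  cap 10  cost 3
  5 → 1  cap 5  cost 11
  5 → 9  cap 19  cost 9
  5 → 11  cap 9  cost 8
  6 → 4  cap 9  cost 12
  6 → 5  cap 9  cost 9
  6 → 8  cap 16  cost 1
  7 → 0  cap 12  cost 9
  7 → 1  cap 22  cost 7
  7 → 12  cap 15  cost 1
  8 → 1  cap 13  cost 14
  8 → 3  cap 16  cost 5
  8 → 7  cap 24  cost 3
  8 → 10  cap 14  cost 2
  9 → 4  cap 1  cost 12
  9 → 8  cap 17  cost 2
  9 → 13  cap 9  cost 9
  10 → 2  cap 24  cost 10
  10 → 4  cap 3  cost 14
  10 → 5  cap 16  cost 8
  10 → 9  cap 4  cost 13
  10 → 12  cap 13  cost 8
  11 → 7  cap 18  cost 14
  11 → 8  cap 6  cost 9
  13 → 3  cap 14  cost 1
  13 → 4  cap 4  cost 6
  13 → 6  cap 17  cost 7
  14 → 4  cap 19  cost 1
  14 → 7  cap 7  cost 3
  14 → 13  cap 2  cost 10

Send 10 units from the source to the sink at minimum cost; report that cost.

Minimum cost for 10 units: 61

shortest-cost path #1: 14→7→12 push 7 @ unit cost 4 (adds 28)
shortest-cost path #2: 14→4→2→6→8→7→12 push 3 @ unit cost 11 (adds 33)
total cost = 61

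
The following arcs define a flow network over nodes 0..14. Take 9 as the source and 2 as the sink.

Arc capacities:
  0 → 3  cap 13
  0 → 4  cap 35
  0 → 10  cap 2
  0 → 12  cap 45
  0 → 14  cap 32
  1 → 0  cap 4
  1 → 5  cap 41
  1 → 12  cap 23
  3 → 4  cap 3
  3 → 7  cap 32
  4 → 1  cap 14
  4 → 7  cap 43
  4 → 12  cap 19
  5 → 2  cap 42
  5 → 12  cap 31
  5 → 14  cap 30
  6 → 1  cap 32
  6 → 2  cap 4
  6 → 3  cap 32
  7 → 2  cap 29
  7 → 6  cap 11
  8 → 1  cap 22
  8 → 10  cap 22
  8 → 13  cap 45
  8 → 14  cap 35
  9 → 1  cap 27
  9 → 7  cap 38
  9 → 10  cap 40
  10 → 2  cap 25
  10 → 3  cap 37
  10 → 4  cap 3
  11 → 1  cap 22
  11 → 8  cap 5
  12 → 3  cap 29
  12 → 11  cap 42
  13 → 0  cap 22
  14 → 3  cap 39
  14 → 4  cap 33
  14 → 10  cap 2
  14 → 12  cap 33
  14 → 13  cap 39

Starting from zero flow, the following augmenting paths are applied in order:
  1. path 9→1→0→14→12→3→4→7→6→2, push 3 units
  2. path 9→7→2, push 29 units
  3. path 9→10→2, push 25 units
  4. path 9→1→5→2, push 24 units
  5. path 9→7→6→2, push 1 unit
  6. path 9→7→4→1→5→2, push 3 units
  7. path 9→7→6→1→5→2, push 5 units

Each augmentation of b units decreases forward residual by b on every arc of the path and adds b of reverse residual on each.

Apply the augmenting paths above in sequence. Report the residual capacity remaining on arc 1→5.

Residual capacity of (1,5): 9

after path 1 (9→1→0→14→12→3→4→7→6→2, push 3): res(1,5)=41
after path 2 (9→7→2, push 29): res(1,5)=41
after path 3 (9→10→2, push 25): res(1,5)=41
after path 4 (9→1→5→2, push 24): res(1,5)=17
after path 5 (9→7→6→2, push 1): res(1,5)=17
after path 6 (9→7→4→1→5→2, push 3): res(1,5)=14
after path 7 (9→7→6→1→5→2, push 5): res(1,5)=9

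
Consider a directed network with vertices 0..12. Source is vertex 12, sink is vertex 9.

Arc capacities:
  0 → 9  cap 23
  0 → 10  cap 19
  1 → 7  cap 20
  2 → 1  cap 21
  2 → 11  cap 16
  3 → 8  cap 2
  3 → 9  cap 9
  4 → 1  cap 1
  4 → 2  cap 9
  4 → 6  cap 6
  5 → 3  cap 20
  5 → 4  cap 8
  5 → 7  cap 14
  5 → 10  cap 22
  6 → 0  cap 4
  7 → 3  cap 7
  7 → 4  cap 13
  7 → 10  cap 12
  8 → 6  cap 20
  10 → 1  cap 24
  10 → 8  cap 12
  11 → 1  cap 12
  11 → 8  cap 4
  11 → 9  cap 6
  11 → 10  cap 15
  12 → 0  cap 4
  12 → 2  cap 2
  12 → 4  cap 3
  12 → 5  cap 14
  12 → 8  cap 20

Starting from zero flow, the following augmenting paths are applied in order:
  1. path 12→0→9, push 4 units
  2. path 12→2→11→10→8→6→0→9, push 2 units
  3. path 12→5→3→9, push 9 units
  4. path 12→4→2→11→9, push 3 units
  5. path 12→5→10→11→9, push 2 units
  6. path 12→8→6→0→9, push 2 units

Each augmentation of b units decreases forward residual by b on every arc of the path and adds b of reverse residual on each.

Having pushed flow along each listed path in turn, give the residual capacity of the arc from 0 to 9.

Residual capacity of (0,9): 15

after path 1 (12→0→9, push 4): res(0,9)=19
after path 2 (12→2→11→10→8→6→0→9, push 2): res(0,9)=17
after path 3 (12→5→3→9, push 9): res(0,9)=17
after path 4 (12→4→2→11→9, push 3): res(0,9)=17
after path 5 (12→5→10→11→9, push 2): res(0,9)=17
after path 6 (12→8→6→0→9, push 2): res(0,9)=15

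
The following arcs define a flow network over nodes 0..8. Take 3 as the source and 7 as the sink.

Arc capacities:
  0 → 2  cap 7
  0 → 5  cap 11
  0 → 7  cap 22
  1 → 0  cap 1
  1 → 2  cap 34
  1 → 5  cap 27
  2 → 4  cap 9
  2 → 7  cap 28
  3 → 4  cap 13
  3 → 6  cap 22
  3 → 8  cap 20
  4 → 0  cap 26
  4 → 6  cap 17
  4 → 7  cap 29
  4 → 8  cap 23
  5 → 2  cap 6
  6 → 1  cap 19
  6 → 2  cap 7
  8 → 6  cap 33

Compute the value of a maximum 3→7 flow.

augment #1: 3→4→7 bottleneck 13, total now 13
augment #2: 3→6→2→7 bottleneck 7, total now 20
augment #3: 3→6→1→0→7 bottleneck 1, total now 21
augment #4: 3→6→1→2→7 bottleneck 14, total now 35
augment #5: 3→8→6→1→2→7 bottleneck 4, total now 39

Maximum flow value: 39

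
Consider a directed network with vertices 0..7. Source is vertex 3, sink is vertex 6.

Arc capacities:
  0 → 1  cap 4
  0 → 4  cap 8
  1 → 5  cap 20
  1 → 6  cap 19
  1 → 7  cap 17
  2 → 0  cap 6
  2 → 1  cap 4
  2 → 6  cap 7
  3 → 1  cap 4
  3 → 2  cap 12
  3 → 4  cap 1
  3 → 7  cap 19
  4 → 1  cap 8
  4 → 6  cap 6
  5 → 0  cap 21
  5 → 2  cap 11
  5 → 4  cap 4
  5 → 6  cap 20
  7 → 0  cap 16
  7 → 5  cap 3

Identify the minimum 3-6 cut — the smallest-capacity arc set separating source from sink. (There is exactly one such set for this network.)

augment #1: 3→1→6 push 4
augment #2: 3→2→6 push 7
augment #3: 3→4→6 push 1
augment #4: 3→2→1→6 push 4
augment #5: 3→7→5→6 push 3
augment #6: 3→2→0→1→6 push 1
augment #7: 3→7→0→1→6 push 3
augment #8: 3→7→0→4→6 push 5
augment #9: 3→7→0→4→1→6 push 3
max flow = 31; residual-reachable set from 3 gives S-side
cut edges (S→T): {(0,1), (0,4), (2,1), (2,6), (3,1), (3,4), (7,5)} total cap 31

Min-cut arcs: {(0,1), (0,4), (2,1), (2,6), (3,1), (3,4), (7,5)} (total capacity 31)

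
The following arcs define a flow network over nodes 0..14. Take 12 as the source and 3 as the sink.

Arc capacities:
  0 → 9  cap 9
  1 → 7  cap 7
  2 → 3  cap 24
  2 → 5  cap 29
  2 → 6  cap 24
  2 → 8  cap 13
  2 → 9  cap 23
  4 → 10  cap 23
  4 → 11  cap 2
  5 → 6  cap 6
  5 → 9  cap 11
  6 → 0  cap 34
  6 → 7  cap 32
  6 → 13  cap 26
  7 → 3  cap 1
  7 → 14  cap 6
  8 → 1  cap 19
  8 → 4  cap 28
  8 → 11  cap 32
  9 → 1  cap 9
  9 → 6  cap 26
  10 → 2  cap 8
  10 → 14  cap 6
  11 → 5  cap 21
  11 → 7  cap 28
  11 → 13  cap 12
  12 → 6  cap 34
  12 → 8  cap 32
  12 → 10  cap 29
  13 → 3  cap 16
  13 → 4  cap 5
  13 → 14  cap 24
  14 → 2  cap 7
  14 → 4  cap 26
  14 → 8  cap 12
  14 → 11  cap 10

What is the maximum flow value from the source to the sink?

augment #1: 12→6→7→3 bottleneck 1, total now 1
augment #2: 12→6→13→3 bottleneck 16, total now 17
augment #3: 12→10→2→3 bottleneck 8, total now 25
augment #4: 12→10→14→2→3 bottleneck 6, total now 31
augment #5: 12→6→7→14→2→3 bottleneck 1, total now 32

Maximum flow value: 32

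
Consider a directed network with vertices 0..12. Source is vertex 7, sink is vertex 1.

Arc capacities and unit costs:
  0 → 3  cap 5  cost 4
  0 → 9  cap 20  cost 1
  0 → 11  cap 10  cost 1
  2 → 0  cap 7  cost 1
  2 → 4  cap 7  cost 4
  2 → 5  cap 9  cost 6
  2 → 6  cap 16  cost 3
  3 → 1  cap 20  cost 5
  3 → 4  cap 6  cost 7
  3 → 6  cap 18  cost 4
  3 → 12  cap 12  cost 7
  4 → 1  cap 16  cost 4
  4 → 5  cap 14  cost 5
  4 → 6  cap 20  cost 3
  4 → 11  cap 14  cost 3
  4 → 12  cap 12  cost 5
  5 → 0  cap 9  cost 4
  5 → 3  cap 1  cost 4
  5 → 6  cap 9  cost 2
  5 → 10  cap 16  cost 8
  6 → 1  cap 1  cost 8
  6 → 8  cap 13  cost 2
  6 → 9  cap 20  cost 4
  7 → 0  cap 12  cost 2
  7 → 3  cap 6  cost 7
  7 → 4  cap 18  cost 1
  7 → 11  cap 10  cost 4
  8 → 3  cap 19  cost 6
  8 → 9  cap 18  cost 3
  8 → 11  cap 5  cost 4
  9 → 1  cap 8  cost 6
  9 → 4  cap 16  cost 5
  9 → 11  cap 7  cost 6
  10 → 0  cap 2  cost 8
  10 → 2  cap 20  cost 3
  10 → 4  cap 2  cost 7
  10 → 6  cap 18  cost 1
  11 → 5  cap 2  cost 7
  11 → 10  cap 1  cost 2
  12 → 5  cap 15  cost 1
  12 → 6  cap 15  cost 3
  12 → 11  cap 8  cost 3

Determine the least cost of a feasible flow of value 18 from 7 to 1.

shortest-cost path #1: 7→4→1 push 16 @ unit cost 5 (adds 80)
shortest-cost path #2: 7→0→9→1 push 2 @ unit cost 9 (adds 18)
total cost = 98

Minimum cost for 18 units: 98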